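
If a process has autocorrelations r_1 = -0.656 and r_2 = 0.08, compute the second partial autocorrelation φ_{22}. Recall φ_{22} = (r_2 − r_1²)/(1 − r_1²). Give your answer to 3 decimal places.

φ_{22} = (r_2 − r_1²) / (1 − r_1²)
r_1² = (-0.656)² = 0.430336
Numerator = 0.08 − 0.4303 = -0.3503; denominator = 1 − 0.4303 = 0.5697
φ_{22} = -0.3503 / 0.5697 = -0.615

-0.615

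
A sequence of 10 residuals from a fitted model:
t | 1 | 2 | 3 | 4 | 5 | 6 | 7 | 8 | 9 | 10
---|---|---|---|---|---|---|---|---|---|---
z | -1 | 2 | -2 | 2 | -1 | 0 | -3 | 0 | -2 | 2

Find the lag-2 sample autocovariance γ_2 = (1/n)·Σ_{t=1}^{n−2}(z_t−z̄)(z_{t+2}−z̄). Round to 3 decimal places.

Mean z̄ = (-1 + 2 − 2 + 2 − 1 + 0 − 3 + 0 − 2 + 2)/10 = -0.3000
Σ_{t=1}^{8}(z_t−z̄)(z_{t+2}−z̄) = 15.6200
γ_2 = 15.6200 / 10 = 1.562

1.562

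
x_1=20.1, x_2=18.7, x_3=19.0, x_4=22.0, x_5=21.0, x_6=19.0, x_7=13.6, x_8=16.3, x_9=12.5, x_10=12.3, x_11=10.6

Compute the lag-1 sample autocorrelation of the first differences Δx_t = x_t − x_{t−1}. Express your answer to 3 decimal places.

-0.336

First differences Δx: -1.4, 0.3, 3.0, -1.0, -2.0, -5.4, 2.7, -3.8, -0.2, -1.7
Mean of differences = -0.9500
Numerator Σ(Δx_t−Δx̄)(Δx_{t+1}−Δx̄) = -20.4425
Denominator Σ(Δx_t−Δx̄)² = 60.8450
r_1(Δx) = -20.4425 / 60.8450 = -0.336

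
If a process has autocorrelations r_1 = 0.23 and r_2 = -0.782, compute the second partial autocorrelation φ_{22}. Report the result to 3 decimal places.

φ_{22} = (r_2 − r_1²) / (1 − r_1²)
r_1² = (0.23)² = 0.0529
Numerator = -0.782 − 0.0529 = -0.8349; denominator = 1 − 0.0529 = 0.9471
φ_{22} = -0.8349 / 0.9471 = -0.882

-0.882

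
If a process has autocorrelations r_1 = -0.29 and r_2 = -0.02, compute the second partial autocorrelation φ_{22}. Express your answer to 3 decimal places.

-0.114

φ_{22} = (r_2 − r_1²) / (1 − r_1²)
r_1² = (-0.29)² = 0.0841
Numerator = -0.02 − 0.0841 = -0.1041; denominator = 1 − 0.0841 = 0.9159
φ_{22} = -0.1041 / 0.9159 = -0.114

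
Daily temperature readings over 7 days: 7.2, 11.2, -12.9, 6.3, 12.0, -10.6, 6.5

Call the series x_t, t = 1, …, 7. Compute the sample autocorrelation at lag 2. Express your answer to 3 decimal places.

-0.314

Mean x̄ = (7.2 + 11.2 − 12.9 + 6.3 + 12.0 − 10.6 + 6.5)/7 = 2.8143
Σ(x_t−x̄)(x_{t+2}−x̄) = (-68.9184) + (29.2302) + (-144.3469) + (-46.7584) + (33.8559) = -196.9376
Denominator Σ(x_t−x̄)² = 626.5486
r_2 = -196.9376 / 626.5486 = -0.314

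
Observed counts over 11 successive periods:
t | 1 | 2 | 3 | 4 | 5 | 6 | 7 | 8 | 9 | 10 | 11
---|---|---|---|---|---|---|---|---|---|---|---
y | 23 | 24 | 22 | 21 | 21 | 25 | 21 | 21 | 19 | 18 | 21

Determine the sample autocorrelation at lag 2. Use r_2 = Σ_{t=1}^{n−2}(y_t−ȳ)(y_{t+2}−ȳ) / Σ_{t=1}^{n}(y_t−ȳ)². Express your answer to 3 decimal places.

0.005

Mean ȳ = (23 + 24 + 22 + 21 + 21 + 25 + 21 + 21 + 19 + 18 + 21)/11 = 21.4545
Numerator Σ_{t=1}^{9}(y_t−ȳ)(y_{t+2}−ȳ) = 0.2231
Denominator Σ(y_t−ȳ)² = 40.7273
r_2 = 0.2231 / 40.7273 = 0.005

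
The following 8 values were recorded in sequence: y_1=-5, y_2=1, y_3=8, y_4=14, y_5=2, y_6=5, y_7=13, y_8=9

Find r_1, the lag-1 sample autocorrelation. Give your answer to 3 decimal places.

Mean ȳ = (-5 + 1 + 8 + 14 + 2 + 5 + 13 + 9)/8 = 5.8750
Deviations from mean: -10.8750, -4.8750, 2.1250, 8.1250, -3.8750, -0.8750, 7.1250, 3.1250
Numerator Σ_{t=1}^{7}(y_t−ȳ)(y_{t+1}−ȳ) = 47.8594
Denominator Σ(y_t−ȳ)² = 288.8750
r_1 = 47.8594 / 288.8750 = 0.166

0.166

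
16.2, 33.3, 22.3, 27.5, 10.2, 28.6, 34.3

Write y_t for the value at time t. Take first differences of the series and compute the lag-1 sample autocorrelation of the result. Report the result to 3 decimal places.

-0.515

First differences Δy: 17.1, -11.0, 5.2, -17.3, 18.4, 5.7
Mean of differences = 3.0167
Numerator Σ(Δy_t−Δȳ)(Δy_{t+1}−Δȳ) = -543.6219
Denominator Σ(Δy_t−Δȳ)² = 1056.1883
r_1(Δy) = -543.6219 / 1056.1883 = -0.515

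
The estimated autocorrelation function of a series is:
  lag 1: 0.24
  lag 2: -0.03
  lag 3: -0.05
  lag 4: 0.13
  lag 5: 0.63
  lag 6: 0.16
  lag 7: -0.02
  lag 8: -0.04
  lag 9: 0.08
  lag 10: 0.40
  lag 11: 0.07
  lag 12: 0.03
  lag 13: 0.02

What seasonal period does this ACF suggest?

5

The largest autocorrelation is r_5 = 0.63, with a weaker echo at lag 10 (0.40); the remaining lags stay at or below 0.24.
The dominant spike at lag 5 indicates a seasonal period of 5.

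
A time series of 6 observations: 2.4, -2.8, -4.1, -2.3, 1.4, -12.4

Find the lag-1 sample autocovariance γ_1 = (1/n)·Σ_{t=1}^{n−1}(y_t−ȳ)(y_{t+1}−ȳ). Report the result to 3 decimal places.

Mean ȳ = (2.4 − 2.8 − 4.1 − 2.3 + 1.4 − 12.4)/6 = -2.9667
Deviations: 5.3667, 0.1667, -1.1333, 0.6667, 4.3667, -9.4333
Σ_{t=1}^{5}(y_t−ȳ)(y_{t+1}−ȳ) = -38.3311
γ_1 = -38.3311 / 6 = -6.389

-6.389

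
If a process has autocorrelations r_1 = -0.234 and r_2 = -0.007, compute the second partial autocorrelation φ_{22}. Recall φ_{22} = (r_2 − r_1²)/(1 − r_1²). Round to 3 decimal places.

-0.065

φ_{22} = (r_2 − r_1²) / (1 − r_1²)
r_1² = (-0.234)² = 0.054756
Numerator = -0.007 − 0.0548 = -0.0618; denominator = 1 − 0.0548 = 0.9452
φ_{22} = -0.0618 / 0.9452 = -0.065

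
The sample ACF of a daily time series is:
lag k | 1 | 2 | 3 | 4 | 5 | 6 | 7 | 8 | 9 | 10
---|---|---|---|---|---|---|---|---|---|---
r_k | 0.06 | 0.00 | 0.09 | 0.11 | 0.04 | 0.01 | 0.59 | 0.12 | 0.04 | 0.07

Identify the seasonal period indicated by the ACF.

7

The largest autocorrelation is r_7 = 0.59; the remaining lags stay at or below 0.12.
The dominant spike at lag 7 indicates a seasonal period of 7.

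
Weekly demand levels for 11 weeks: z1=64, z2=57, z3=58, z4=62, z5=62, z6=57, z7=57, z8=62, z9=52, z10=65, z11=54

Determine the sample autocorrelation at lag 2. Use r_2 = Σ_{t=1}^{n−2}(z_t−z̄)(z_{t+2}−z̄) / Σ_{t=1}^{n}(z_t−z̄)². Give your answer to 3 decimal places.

0.202

Mean z̄ = (64 + 57 + 58 + 62 + 62 + 57 + 57 + 62 + 52 + 65 + 54)/11 = 59.0909
Numerator Σ_{t=1}^{9}(z_t−z̄)(z_{t+2}−z̄) = 35.2562
Denominator Σ(z_t−z̄)² = 174.9091
r_2 = 35.2562 / 174.9091 = 0.202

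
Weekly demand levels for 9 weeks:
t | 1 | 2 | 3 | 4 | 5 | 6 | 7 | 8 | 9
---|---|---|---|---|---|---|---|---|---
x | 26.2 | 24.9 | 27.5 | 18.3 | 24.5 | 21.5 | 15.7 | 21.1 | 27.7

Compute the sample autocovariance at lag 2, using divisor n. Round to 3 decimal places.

-2.535

Mean x̄ = (26.2 + 24.9 + 27.5 + 18.3 + 24.5 + 21.5 + 15.7 + 21.1 + 27.7)/9 = 23.0444
Σ_{t=1}^{7}(x_t−x̄)(x_{t+2}−x̄) = -22.8106
γ_2 = -22.8106 / 9 = -2.535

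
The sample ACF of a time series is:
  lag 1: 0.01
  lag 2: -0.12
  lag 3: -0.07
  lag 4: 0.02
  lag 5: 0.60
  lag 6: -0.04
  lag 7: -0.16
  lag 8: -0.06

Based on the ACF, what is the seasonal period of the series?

5

The largest autocorrelation is r_5 = 0.60; the remaining lags stay at or below 0.02.
The dominant spike at lag 5 indicates a seasonal period of 5.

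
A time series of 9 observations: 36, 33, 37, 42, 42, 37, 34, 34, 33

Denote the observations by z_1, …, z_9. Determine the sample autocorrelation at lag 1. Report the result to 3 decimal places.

0.506

Mean z̄ = (36 + 33 + 37 + 42 + 42 + 37 + 34 + 34 + 33)/9 = 36.4444
Numerator Σ_{t=1}^{8}(z_t−z̄)(z_{t+1}−z̄) = 49.6914
Denominator Σ(z_t−z̄)² = 98.2222
r_1 = 49.6914 / 98.2222 = 0.506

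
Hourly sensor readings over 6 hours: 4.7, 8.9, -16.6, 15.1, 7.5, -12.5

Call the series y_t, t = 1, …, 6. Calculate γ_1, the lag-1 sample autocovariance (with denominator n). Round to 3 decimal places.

-59.350

Mean ȳ = (4.7 + 8.9 − 16.6 + 15.1 + 7.5 − 12.5)/6 = 1.1833
Deviations: 3.5167, 7.7167, -17.7833, 13.9167, 6.3167, -13.6833
Σ_{t=1}^{5}(y_t−ȳ)(y_{t+1}−ȳ) = -356.1019
γ_1 = -356.1019 / 6 = -59.350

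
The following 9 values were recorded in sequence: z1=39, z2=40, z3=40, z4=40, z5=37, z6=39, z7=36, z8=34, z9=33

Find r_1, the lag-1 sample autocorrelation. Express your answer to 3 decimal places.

Mean z̄ = (39 + 40 + 40 + 40 + 37 + 39 + 36 + 34 + 33)/9 = 37.5556
Numerator Σ_{t=1}^{8}(z_t−z̄)(z_{t+1}−z̄) = 32.8025
Denominator Σ(z_t−z̄)² = 58.2222
r_1 = 32.8025 / 58.2222 = 0.563

0.563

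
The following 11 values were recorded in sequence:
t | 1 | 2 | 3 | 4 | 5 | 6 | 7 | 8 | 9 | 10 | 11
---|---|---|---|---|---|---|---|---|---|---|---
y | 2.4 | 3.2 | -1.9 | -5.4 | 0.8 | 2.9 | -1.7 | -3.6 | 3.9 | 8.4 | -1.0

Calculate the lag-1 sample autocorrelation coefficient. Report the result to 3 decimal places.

Mean ȳ = (2.4 + 3.2 − 1.9 − 5.4 + 0.8 + 2.9 − 1.7 − 3.6 + 3.9 + 8.4 − 1.0)/11 = 0.7273
Numerator Σ_{t=1}^{10}(y_t−ȳ)(y_{t+1}−ȳ) = 16.0411
Denominator Σ(y_t−ȳ)² = 154.6218
r_1 = 16.0411 / 154.6218 = 0.104

0.104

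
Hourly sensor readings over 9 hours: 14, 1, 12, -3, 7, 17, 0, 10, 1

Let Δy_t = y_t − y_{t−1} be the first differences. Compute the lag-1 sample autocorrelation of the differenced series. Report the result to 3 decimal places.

First differences Δy: -13, 11, -15, 10, 10, -17, 10, -9
Mean of differences = -1.6250
Numerator Σ(Δy_t−Δȳ)(Δy_{t+1}−Δȳ) = -776.0156
Denominator Σ(Δy_t−Δȳ)² = 1163.8750
r_1(Δy) = -776.0156 / 1163.8750 = -0.667

-0.667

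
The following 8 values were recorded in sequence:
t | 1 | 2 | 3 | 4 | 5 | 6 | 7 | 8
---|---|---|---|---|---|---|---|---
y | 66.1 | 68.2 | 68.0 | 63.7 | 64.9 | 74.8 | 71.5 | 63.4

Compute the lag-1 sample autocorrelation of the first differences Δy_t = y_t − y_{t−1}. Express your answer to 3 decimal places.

First differences Δy: 2.1, -0.2, -4.3, 1.2, 9.9, -3.3, -8.1
Mean of differences = -0.3857
Numerator Σ(Δy_t−Δȳ)(Δy_{t+1}−Δȳ) = 2.3441
Denominator Σ(Δy_t−Δȳ)² = 197.8486
r_1(Δy) = 2.3441 / 197.8486 = 0.012

0.012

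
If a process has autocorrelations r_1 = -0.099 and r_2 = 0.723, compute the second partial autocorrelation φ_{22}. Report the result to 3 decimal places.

φ_{22} = (r_2 − r_1²) / (1 − r_1²)
r_1² = (-0.099)² = 0.009801
Numerator = 0.723 − 0.0098 = 0.7132; denominator = 1 − 0.0098 = 0.9902
φ_{22} = 0.7132 / 0.9902 = 0.720

0.720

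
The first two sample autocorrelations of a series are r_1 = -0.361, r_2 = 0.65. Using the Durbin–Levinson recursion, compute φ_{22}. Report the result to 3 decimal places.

φ_{22} = (r_2 − r_1²) / (1 − r_1²)
r_1² = (-0.361)² = 0.130321
Numerator = 0.65 − 0.1303 = 0.5197; denominator = 1 − 0.1303 = 0.8697
φ_{22} = 0.5197 / 0.8697 = 0.598

0.598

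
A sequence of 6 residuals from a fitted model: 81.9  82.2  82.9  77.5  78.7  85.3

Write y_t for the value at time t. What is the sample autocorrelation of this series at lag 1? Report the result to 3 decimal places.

Mean ȳ = (81.9 + 82.2 + 82.9 + 77.5 + 78.7 + 85.3)/6 = 81.4167
Numerator Σ_{t=1}^{5}(y_t−ȳ)(y_{t+1}−ȳ) = -4.1786
Denominator Σ(y_t−ȳ)² = 40.8483
r_1 = -4.1786 / 40.8483 = -0.102

-0.102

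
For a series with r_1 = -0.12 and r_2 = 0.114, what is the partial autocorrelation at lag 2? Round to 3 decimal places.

φ_{22} = (r_2 − r_1²) / (1 − r_1²)
r_1² = (-0.12)² = 0.0144
Numerator = 0.114 − 0.0144 = 0.0996; denominator = 1 − 0.0144 = 0.9856
φ_{22} = 0.0996 / 0.9856 = 0.101

0.101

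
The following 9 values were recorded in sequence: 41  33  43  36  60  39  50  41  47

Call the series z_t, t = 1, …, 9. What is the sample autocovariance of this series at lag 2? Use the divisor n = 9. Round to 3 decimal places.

27.605

Mean z̄ = (41 + 33 + 43 + 36 + 60 + 39 + 50 + 41 + 47)/9 = 43.3333
Σ_{t=1}^{7}(z_t−z̄)(z_{t+2}−z̄) = 248.4444
γ_2 = 248.4444 / 9 = 27.605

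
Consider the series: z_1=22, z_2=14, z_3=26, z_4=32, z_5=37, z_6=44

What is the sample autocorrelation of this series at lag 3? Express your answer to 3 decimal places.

Mean z̄ = (22 + 14 + 26 + 32 + 37 + 44)/6 = 29.1667
Deviations from mean: -7.1667, -15.1667, -3.1667, 2.8333, 7.8333, 14.8333
Σ(z_t−z̄)(z_{t+3}−z̄) = (-20.3056) + (-118.8056) + (-46.9722) = -186.0833
Denominator Σ(z_t−z̄)² = 580.8333
r_3 = -186.0833 / 580.8333 = -0.320

-0.320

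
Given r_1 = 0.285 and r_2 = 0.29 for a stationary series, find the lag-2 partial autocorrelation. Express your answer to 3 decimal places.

φ_{22} = (r_2 − r_1²) / (1 − r_1²)
r_1² = (0.285)² = 0.081225
Numerator = 0.29 − 0.0812 = 0.2088; denominator = 1 − 0.0812 = 0.9188
φ_{22} = 0.2088 / 0.9188 = 0.227

0.227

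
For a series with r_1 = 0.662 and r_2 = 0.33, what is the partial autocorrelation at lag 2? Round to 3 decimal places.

-0.193

φ_{22} = (r_2 − r_1²) / (1 − r_1²)
r_1² = (0.662)² = 0.438244
Numerator = 0.33 − 0.4382 = -0.1082; denominator = 1 − 0.4382 = 0.5618
φ_{22} = -0.1082 / 0.5618 = -0.193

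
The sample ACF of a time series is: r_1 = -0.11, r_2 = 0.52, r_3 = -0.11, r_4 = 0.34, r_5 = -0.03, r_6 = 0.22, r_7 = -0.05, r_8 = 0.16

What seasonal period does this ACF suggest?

2

The largest autocorrelation is r_2 = 0.52, with weaker echoes at lags 4 (0.34), 6 (0.22) and 8 (0.16); the remaining lags stay at or below -0.03.
The dominant spike at lag 2 indicates a seasonal period of 2.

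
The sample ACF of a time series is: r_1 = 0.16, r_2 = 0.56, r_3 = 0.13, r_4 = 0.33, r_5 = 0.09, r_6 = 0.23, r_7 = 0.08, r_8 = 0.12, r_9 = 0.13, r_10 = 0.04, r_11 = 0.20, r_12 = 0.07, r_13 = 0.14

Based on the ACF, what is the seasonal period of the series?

2

The largest autocorrelation is r_2 = 0.56, with weaker echoes at lags 4 (0.33) and 6 (0.23); the remaining lags stay at or below 0.20.
The dominant spike at lag 2 indicates a seasonal period of 2.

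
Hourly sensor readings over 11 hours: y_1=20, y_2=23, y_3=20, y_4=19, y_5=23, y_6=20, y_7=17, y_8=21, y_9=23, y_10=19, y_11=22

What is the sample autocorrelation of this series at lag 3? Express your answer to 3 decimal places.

Mean ȳ = (20 + 23 + 20 + 19 + 23 + 20 + 17 + 21 + 23 + 19 + 22)/11 = 20.6364
Numerator Σ_{t=1}^{8}(y_t−ȳ)(y_{t+3}−ȳ) = 18.7851
Denominator Σ(y_t−ȳ)² = 38.5455
r_3 = 18.7851 / 38.5455 = 0.487

0.487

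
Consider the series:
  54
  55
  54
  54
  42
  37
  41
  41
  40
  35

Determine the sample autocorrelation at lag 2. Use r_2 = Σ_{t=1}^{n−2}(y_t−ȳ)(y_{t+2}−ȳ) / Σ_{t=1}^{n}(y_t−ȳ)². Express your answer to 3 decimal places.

0.308

Mean ȳ = (54 + 55 + 54 + 54 + 42 + 37 + 41 + 41 + 40 + 35)/10 = 45.3000
Numerator Σ_{t=1}^{8}(y_t−ȳ)(y_{t+2}−ȳ) = 176.1200
Denominator Σ(y_t−ȳ)² = 572.1000
r_2 = 176.1200 / 572.1000 = 0.308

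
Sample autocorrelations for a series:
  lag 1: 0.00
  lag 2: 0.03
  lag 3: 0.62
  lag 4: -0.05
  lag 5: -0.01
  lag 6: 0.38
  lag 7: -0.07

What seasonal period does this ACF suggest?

3

The largest autocorrelation is r_3 = 0.62, with a weaker echo at lag 6 (0.38); the remaining lags stay at or below 0.03.
The dominant spike at lag 3 indicates a seasonal period of 3.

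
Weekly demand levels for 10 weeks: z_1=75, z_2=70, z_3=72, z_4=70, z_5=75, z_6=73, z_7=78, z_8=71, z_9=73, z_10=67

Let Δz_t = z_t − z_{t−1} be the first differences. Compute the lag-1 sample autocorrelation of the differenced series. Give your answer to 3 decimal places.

-0.611

First differences Δz: -5, 2, -2, 5, -2, 5, -7, 2, -6
Mean of differences = -0.8889
Numerator Σ(Δz_t−Δz̄)(Δz_{t+1}−Δz̄) = -103.1235
Denominator Σ(Δz_t−Δz̄)² = 168.8889
r_1(Δz) = -103.1235 / 168.8889 = -0.611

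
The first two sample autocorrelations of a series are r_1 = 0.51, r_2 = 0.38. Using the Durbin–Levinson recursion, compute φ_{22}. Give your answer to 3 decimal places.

φ_{22} = (r_2 − r_1²) / (1 − r_1²)
r_1² = (0.51)² = 0.2601
Numerator = 0.38 − 0.2601 = 0.1199; denominator = 1 − 0.2601 = 0.7399
φ_{22} = 0.1199 / 0.7399 = 0.162

0.162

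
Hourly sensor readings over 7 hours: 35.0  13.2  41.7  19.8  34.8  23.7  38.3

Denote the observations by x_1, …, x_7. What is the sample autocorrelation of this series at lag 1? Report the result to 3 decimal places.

-0.796

Mean x̄ = (35.0 + 13.2 + 41.7 + 19.8 + 34.8 + 23.7 + 38.3)/7 = 29.5000
Deviations from mean: 5.5000, -16.3000, 12.2000, -9.7000, 5.3000, -5.8000, 8.8000
Σ(x_t−x̄)(x_{t+1}−x̄) = (-89.6500) + (-198.8600) + (-118.3400) + (-51.4100) + (-30.7400) + (-51.0400) = -540.0400
Denominator Σ(x_t−x̄)² = 678.0400
r_1 = -540.0400 / 678.0400 = -0.796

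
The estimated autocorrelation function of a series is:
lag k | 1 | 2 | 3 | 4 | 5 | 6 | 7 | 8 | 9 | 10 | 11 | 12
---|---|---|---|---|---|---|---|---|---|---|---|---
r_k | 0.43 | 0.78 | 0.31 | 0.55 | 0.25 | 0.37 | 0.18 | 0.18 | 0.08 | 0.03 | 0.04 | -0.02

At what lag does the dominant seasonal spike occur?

2

The largest autocorrelation is r_2 = 0.78, with a weaker echo at lag 4 (0.55); the remaining lags stay at or below 0.43.
The dominant spike at lag 2 indicates a seasonal period of 2.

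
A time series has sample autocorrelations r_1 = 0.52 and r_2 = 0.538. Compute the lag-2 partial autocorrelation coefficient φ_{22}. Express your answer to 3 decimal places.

0.367

φ_{22} = (r_2 − r_1²) / (1 − r_1²)
r_1² = (0.52)² = 0.2704
Numerator = 0.538 − 0.2704 = 0.2676; denominator = 1 − 0.2704 = 0.7296
φ_{22} = 0.2676 / 0.7296 = 0.367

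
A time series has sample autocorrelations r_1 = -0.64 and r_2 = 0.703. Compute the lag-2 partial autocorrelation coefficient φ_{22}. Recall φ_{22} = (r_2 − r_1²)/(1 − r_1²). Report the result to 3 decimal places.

0.497

φ_{22} = (r_2 − r_1²) / (1 − r_1²)
r_1² = (-0.64)² = 0.4096
Numerator = 0.703 − 0.4096 = 0.2934; denominator = 1 − 0.4096 = 0.5904
φ_{22} = 0.2934 / 0.5904 = 0.497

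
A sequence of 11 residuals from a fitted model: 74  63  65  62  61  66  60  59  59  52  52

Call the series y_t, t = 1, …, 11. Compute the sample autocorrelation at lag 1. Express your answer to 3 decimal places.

0.359

Mean ȳ = (74 + 63 + 65 + 62 + 61 + 66 + 60 + 59 + 59 + 52 + 52)/11 = 61.1818
Numerator Σ_{t=1}^{10}(y_t−ȳ)(y_{t+1}−ȳ) = 138.3306
Denominator Σ(y_t−ȳ)² = 385.6364
r_1 = 138.3306 / 385.6364 = 0.359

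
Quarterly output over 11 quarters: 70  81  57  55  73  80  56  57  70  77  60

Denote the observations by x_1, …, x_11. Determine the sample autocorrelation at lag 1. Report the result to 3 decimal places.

Mean x̄ = (70 + 81 + 57 + 55 + 73 + 80 + 56 + 57 + 70 + 77 + 60)/11 = 66.9091
Numerator Σ_{t=1}^{10}(x_t−x̄)(x_{t+1}−x̄) = -74.7355
Denominator Σ(x_t−x̄)² = 1032.9091
r_1 = -74.7355 / 1032.9091 = -0.072

-0.072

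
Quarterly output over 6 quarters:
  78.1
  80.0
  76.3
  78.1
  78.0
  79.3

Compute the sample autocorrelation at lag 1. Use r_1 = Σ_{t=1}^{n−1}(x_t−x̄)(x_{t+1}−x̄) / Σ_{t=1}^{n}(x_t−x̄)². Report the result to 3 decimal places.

-0.444

Mean x̄ = (78.1 + 80.0 + 76.3 + 78.1 + 78.0 + 79.3)/6 = 78.3000
Σ(x_t−x̄)(x_{t+1}−x̄) = (-0.3400) + (-3.4000) + (0.4000) + (0.0600) + (-0.3000) = -3.5800
Denominator Σ(x_t−x̄)² = 8.0600
r_1 = -3.5800 / 8.0600 = -0.444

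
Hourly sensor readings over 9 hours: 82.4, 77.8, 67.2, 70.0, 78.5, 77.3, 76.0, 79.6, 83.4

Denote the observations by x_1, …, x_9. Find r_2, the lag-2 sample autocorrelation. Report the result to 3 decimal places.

-0.371

Mean x̄ = (82.4 + 77.8 + 67.2 + 70.0 + 78.5 + 77.3 + 76.0 + 79.6 + 83.4)/9 = 76.9111
Σ(x_t−x̄)(x_{t+2}−x̄) = (-53.3032) + (-6.1432) + (-15.4299) + (-2.6877) + (-1.4477) + (1.0457) + (-5.9121) = -83.8780
Denominator Σ(x_t−x̄)² = 225.8289
r_2 = -83.8780 / 225.8289 = -0.371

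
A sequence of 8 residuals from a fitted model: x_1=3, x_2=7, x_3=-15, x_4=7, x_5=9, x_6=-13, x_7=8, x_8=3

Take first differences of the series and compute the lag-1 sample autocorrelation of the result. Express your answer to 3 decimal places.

-0.588

First differences Δx: 4, -22, 22, 2, -22, 21, -5
Mean of differences = 0.0000
Numerator Σ(Δx_t−Δx̄)(Δx_{t+1}−Δx̄) = -1139.0000
Denominator Σ(Δx_t−Δx̄)² = 1938.0000
r_1(Δx) = -1139.0000 / 1938.0000 = -0.588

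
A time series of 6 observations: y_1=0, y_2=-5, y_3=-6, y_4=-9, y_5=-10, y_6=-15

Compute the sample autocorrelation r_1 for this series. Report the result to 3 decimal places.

0.330

Mean ȳ = (0 − 5 − 6 − 9 − 10 − 15)/6 = -7.5000
Deviations from mean: 7.5000, 2.5000, 1.5000, -1.5000, -2.5000, -7.5000
Σ(y_t−ȳ)(y_{t+1}−ȳ) = (18.7500) + (3.7500) + (-2.2500) + (3.7500) + (18.7500) = 42.7500
Denominator Σ(y_t−ȳ)² = 129.5000
r_1 = 42.7500 / 129.5000 = 0.330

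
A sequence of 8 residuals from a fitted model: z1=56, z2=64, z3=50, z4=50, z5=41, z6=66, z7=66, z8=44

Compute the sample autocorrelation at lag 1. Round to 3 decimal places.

-0.134

Mean z̄ = (56 + 64 + 50 + 50 + 41 + 66 + 66 + 44)/8 = 54.6250
Numerator Σ_{t=1}^{7}(z_t−z̄)(z_{t+1}−z̄) = -92.5156
Denominator Σ(z_t−z̄)² = 689.8750
r_1 = -92.5156 / 689.8750 = -0.134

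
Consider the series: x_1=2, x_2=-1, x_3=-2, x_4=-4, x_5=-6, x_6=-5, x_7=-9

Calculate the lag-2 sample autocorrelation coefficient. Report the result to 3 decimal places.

Mean x̄ = (2 − 1 − 2 − 4 − 6 − 5 − 9)/7 = -3.5714
Deviations from mean: 5.5714, 2.5714, 1.5714, -0.4286, -2.4286, -1.4286, -5.4286
Numerator Σ_{t=1}^{5}(x_t−x̄)(x_{t+2}−x̄) = 17.6327
Denominator Σ(x_t−x̄)² = 77.7143
r_2 = 17.6327 / 77.7143 = 0.227

0.227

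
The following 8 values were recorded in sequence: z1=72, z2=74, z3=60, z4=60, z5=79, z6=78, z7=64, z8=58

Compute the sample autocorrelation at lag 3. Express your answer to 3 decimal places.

Mean z̄ = (72 + 74 + 60 + 60 + 79 + 78 + 64 + 58)/8 = 68.1250
Σ(z_t−z̄)(z_{t+3}−z̄) = (-31.4844) + (63.8906) + (-80.2344) + (33.5156) + (-110.1094) = -124.4219
Denominator Σ(z_t−z̄)² = 516.8750
r_3 = -124.4219 / 516.8750 = -0.241

-0.241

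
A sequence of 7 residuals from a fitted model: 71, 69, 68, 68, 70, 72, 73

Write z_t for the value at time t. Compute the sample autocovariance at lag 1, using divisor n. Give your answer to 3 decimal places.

Mean z̄ = (71 + 69 + 68 + 68 + 70 + 72 + 73)/7 = 70.1429
Deviations: 0.8571, -1.1429, -2.1429, -2.1429, -0.1429, 1.8571, 2.8571
Σ_{t=1}^{6}(z_t−z̄)(z_{t+1}−z̄) = 11.4082
γ_1 = 11.4082 / 7 = 1.630

1.630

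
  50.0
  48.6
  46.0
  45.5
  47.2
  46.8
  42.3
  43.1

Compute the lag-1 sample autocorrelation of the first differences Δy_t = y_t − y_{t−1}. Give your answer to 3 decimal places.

First differences Δy: -1.4, -2.6, -0.5, 1.7, -0.4, -4.5, 0.8
Mean of differences = -0.9857
Numerator Σ(Δy_t−Δȳ)(Δy_{t+1}−Δȳ) = -5.5716
Denominator Σ(Δy_t−Δȳ)² = 26.1086
r_1(Δy) = -5.5716 / 26.1086 = -0.213

-0.213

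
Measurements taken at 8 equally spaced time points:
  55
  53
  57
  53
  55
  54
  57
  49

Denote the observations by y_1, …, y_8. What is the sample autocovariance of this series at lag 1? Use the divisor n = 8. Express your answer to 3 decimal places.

-2.955

Mean ȳ = (55 + 53 + 57 + 53 + 55 + 54 + 57 + 49)/8 = 54.1250
Σ_{t=1}^{7}(y_t−ȳ)(y_{t+1}−ȳ) = -23.6406
γ_1 = -23.6406 / 8 = -2.955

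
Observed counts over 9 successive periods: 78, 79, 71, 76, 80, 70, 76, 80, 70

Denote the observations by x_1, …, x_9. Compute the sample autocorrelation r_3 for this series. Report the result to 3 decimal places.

0.660

Mean x̄ = (78 + 79 + 71 + 76 + 80 + 70 + 76 + 80 + 70)/9 = 75.5556
Numerator Σ_{t=1}^{6}(x_t−x̄)(x_{t+3}−x̄) = 92.5185
Denominator Σ(x_t−x̄)² = 140.2222
r_3 = 92.5185 / 140.2222 = 0.660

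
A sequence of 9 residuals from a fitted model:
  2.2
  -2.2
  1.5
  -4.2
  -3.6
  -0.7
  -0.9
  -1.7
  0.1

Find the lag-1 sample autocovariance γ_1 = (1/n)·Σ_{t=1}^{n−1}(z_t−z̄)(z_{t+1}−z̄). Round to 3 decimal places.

-0.931

Mean z̄ = (2.2 − 2.2 + 1.5 − 4.2 − 3.6 − 0.7 − 0.9 − 1.7 + 0.1)/9 = -1.0556
Σ_{t=1}^{8}(z_t−z̄)(z_{t+1}−z̄) = -8.3798
γ_1 = -8.3798 / 9 = -0.931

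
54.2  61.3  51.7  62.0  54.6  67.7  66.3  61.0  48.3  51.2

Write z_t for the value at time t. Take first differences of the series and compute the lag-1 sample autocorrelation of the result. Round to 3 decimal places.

First differences Δz: 7.1, -9.6, 10.3, -7.4, 13.1, -1.4, -5.3, -12.7, 2.9
Mean of differences = -0.3333
Numerator Σ(Δz_t−Δz̄)(Δz_{t+1}−Δz̄) = -325.0844
Denominator Σ(Δz_t−Δz̄)² = 673.7800
r_1(Δz) = -325.0844 / 673.7800 = -0.482

-0.482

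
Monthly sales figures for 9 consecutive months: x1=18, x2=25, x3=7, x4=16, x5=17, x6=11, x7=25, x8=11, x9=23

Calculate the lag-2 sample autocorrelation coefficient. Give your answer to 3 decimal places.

0.213

Mean x̄ = (18 + 25 + 7 + 16 + 17 + 11 + 25 + 11 + 23)/9 = 17.0000
Numerator Σ_{t=1}^{7}(x_t−x̄)(x_{t+2}−x̄) = 72.0000
Denominator Σ(x_t−x̄)² = 338.0000
r_2 = 72.0000 / 338.0000 = 0.213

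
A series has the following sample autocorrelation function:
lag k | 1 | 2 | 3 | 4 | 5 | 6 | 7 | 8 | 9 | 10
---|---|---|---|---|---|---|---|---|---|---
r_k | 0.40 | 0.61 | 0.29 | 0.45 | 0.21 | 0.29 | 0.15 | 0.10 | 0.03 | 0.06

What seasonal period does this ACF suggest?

The largest autocorrelation is r_2 = 0.61, with a weaker echo at lag 4 (0.45); the remaining lags stay at or below 0.40.
The dominant spike at lag 2 indicates a seasonal period of 2.

2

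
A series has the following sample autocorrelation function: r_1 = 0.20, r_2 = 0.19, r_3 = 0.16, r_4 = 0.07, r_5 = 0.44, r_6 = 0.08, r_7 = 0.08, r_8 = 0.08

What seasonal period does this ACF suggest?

5

The largest autocorrelation is r_5 = 0.44; the remaining lags stay at or below 0.20. The elevated value at lag 1 (0.20), dropping to 0.19 at lag 2, reflects decaying short-term dependence rather than seasonality.
The dominant spike at lag 5 indicates a seasonal period of 5.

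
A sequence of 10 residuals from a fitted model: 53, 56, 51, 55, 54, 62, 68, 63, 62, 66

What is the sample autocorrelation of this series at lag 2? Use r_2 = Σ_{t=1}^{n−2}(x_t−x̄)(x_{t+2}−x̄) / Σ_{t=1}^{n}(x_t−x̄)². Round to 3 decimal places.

Mean x̄ = (53 + 56 + 51 + 55 + 54 + 62 + 68 + 63 + 62 + 66)/10 = 59.0000
Numerator Σ_{t=1}^{8}(x_t−x̄)(x_{t+2}−x̄) = 110.0000
Denominator Σ(x_t−x̄)² = 314.0000
r_2 = 110.0000 / 314.0000 = 0.350

0.350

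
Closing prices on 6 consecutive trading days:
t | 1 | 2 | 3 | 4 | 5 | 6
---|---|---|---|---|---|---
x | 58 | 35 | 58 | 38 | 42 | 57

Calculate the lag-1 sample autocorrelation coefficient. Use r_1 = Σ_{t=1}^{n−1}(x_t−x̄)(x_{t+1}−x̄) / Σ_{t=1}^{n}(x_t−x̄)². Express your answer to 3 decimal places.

Mean x̄ = (58 + 35 + 58 + 38 + 42 + 57)/6 = 48.0000
Numerator Σ_{t=1}^{5}(x_t−x̄)(x_{t+1}−x̄) = -354.0000
Denominator Σ(x_t−x̄)² = 586.0000
r_1 = -354.0000 / 586.0000 = -0.604

-0.604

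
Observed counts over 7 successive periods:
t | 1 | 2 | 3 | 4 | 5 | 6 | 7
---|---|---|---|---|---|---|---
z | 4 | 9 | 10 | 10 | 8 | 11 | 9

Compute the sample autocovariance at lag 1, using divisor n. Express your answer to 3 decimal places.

-0.175

Mean z̄ = (4 + 9 + 10 + 10 + 8 + 11 + 9)/7 = 8.7143
Deviations: -4.7143, 0.2857, 1.2857, 1.2857, -0.7143, 2.2857, 0.2857
Σ_{t=1}^{6}(z_t−z̄)(z_{t+1}−z̄) = -1.2245
γ_1 = -1.2245 / 7 = -0.175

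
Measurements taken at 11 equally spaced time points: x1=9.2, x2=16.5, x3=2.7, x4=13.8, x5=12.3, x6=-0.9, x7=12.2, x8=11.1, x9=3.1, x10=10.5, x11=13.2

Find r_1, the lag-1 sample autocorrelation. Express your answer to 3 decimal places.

-0.451

Mean x̄ = (9.2 + 16.5 + 2.7 + 13.8 + 12.3 − 0.9 + 12.2 + 11.1 + 3.1 + 10.5 + 13.2)/11 = 9.4273
Numerator Σ_{t=1}^{10}(x_t−x̄)(x_{t+1}−x̄) = -133.0307
Denominator Σ(x_t−x̄)² = 295.2618
r_1 = -133.0307 / 295.2618 = -0.451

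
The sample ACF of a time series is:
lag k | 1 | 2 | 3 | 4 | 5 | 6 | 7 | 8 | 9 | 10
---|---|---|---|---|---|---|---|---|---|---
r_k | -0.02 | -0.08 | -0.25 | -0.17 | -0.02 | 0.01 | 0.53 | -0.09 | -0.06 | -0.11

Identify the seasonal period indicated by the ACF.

The largest autocorrelation is r_7 = 0.53; the remaining lags stay at or below 0.01.
The dominant spike at lag 7 indicates a seasonal period of 7.

7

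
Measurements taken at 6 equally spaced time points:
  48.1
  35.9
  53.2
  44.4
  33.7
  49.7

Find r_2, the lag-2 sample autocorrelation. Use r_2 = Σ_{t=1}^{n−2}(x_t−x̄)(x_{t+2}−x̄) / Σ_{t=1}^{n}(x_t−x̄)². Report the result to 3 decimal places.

Mean x̄ = (48.1 + 35.9 + 53.2 + 44.4 + 33.7 + 49.7)/6 = 44.1667
Deviations from mean: 3.9333, -8.2667, 9.0333, 0.2333, -10.4667, 5.5333
Σ(x_t−x̄)(x_{t+2}−x̄) = (35.5311) + (-1.9289) + (-94.5489) + (1.2911) = -59.6556
Denominator Σ(x_t−x̄)² = 305.6333
r_2 = -59.6556 / 305.6333 = -0.195

-0.195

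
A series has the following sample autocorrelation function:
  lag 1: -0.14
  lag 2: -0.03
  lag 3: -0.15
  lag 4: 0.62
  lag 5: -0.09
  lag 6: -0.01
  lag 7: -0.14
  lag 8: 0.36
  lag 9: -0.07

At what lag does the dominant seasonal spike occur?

4

The largest autocorrelation is r_4 = 0.62, with a weaker echo at lag 8 (0.36); the remaining lags stay at or below -0.01.
The dominant spike at lag 4 indicates a seasonal period of 4.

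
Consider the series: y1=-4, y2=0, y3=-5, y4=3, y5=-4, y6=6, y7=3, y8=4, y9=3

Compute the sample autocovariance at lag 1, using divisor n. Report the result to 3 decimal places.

Mean ȳ = (-4 + 0 − 5 + 3 − 4 + 6 + 3 + 4 + 3)/9 = 0.6667
Σ_{t=1}^{8}(y_t−ȳ)(y_{t+1}−ȳ) = -14.1111
γ_1 = -14.1111 / 9 = -1.568

-1.568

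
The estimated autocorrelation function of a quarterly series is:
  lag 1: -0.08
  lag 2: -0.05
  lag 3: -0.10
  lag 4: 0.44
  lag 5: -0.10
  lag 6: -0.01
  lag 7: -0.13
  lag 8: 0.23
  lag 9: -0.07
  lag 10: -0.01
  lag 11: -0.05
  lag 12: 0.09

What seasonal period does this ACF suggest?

The largest autocorrelation is r_4 = 0.44, with a weaker echo at lag 8 (0.23); the remaining lags stay at or below 0.09.
The dominant spike at lag 4 indicates a seasonal period of 4.

4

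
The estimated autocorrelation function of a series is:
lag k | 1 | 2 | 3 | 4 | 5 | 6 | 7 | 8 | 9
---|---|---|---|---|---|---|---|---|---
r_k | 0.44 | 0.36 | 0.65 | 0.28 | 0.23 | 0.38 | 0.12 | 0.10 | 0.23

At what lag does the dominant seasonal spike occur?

3

The largest autocorrelation is r_3 = 0.65; the remaining lags stay at or below 0.44. The elevated value at lag 1 (0.44), dropping to 0.36 at lag 2, reflects decaying short-term dependence rather than seasonality.
The dominant spike at lag 3 indicates a seasonal period of 3.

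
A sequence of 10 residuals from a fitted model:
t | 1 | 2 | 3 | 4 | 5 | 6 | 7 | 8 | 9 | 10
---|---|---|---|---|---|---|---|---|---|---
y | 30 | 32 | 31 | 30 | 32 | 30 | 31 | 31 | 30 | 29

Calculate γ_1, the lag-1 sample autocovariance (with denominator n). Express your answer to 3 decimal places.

Mean ȳ = (30 + 32 + 31 + 30 + 32 + 30 + 31 + 31 + 30 + 29)/10 = 30.6000
Σ_{t=1}^{9}(y_t−ȳ)(y_{t+1}−ȳ) = -1.5600
γ_1 = -1.5600 / 10 = -0.156

-0.156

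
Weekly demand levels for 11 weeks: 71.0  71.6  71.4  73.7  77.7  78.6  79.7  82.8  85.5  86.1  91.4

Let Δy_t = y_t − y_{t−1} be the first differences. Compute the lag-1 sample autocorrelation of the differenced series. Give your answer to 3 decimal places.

-0.144

First differences Δy: 0.6, -0.2, 2.3, 4.0, 0.9, 1.1, 3.1, 2.7, 0.6, 5.3
Mean of differences = 2.0400
Numerator Σ(Δy_t−Δȳ)(Δy_{t+1}−Δȳ) = -3.9516
Denominator Σ(Δy_t−Δȳ)² = 27.4440
r_1(Δy) = -3.9516 / 27.4440 = -0.144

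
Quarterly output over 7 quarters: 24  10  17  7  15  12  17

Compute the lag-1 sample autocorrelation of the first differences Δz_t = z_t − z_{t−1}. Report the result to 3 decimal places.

-0.658

First differences Δz: -14, 7, -10, 8, -3, 5
Mean of differences = -1.1667
Numerator Σ(Δz_t−Δz̄)(Δz_{t+1}−Δz̄) = -286.0278
Denominator Σ(Δz_t−Δz̄)² = 434.8333
r_1(Δz) = -286.0278 / 434.8333 = -0.658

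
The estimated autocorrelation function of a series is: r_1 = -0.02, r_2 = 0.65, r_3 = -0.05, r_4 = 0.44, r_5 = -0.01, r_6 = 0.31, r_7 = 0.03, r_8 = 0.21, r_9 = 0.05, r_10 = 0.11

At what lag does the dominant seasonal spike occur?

2

The largest autocorrelation is r_2 = 0.65, with weaker echoes at lags 4 (0.44), 6 (0.31) and 8 (0.21); the remaining lags stay at or below 0.11.
The dominant spike at lag 2 indicates a seasonal period of 2.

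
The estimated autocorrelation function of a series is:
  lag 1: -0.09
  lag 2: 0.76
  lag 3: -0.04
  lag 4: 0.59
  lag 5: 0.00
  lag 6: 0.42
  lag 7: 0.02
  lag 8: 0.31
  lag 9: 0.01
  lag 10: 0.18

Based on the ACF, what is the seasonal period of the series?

2

The largest autocorrelation is r_2 = 0.76, with weaker echoes at lags 4 (0.59), 6 (0.42), 8 (0.31) and 10 (0.18); the remaining lags stay at or below 0.02.
The dominant spike at lag 2 indicates a seasonal period of 2.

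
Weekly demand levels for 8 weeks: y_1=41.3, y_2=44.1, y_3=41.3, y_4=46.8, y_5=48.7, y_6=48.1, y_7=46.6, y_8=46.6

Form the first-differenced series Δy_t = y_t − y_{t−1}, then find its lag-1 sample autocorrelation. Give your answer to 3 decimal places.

-0.322

First differences Δy: 2.8, -2.8, 5.5, 1.9, -0.6, -1.5, 0.0
Mean of differences = 0.7571
Numerator Σ(Δy_t−Δȳ)(Δy_{t+1}−Δȳ) = -15.4961
Denominator Σ(Δy_t−Δȳ)² = 48.1371
r_1(Δy) = -15.4961 / 48.1371 = -0.322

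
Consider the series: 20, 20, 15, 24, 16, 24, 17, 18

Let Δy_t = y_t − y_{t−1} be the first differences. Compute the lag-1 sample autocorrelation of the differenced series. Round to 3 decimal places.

-0.864

First differences Δy: 0, -5, 9, -8, 8, -7, 1
Mean of differences = -0.2857
Numerator Σ(Δy_t−Δȳ)(Δy_{t+1}−Δȳ) = -244.9388
Denominator Σ(Δy_t−Δȳ)² = 283.4286
r_1(Δy) = -244.9388 / 283.4286 = -0.864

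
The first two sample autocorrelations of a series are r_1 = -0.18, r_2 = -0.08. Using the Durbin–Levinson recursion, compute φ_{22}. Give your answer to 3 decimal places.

-0.116

φ_{22} = (r_2 − r_1²) / (1 − r_1²)
r_1² = (-0.18)² = 0.0324
Numerator = -0.08 − 0.0324 = -0.1124; denominator = 1 − 0.0324 = 0.9676
φ_{22} = -0.1124 / 0.9676 = -0.116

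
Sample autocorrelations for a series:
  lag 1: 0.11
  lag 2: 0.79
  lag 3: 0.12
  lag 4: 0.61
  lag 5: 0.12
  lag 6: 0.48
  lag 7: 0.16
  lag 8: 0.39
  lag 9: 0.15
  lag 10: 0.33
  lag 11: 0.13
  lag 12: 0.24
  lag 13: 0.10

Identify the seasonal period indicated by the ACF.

The largest autocorrelation is r_2 = 0.79, with weaker echoes at lags 4 (0.61), 6 (0.48), 8 (0.39), 10 (0.33) and 12 (0.24); the remaining lags stay at or below 0.16.
The dominant spike at lag 2 indicates a seasonal period of 2.

2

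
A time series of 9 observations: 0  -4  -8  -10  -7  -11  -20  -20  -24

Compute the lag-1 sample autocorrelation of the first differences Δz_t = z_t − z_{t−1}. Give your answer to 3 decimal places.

First differences Δz: -4, -4, -2, 3, -4, -9, 0, -4
Mean of differences = -3.0000
Numerator Σ(Δz_t−Δz̄)(Δz_{t+1}−Δz̄) = -15.0000
Denominator Σ(Δz_t−Δz̄)² = 86.0000
r_1(Δz) = -15.0000 / 86.0000 = -0.174

-0.174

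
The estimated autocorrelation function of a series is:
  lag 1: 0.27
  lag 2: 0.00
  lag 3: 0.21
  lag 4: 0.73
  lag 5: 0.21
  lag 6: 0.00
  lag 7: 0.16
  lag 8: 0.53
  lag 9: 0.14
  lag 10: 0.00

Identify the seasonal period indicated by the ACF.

4

The largest autocorrelation is r_4 = 0.73, with a weaker echo at lag 8 (0.53); the remaining lags stay at or below 0.27. The elevated value at lag 1 (0.27), dropping to 0.00 at lag 2, reflects decaying short-term dependence rather than seasonality.
The dominant spike at lag 4 indicates a seasonal period of 4.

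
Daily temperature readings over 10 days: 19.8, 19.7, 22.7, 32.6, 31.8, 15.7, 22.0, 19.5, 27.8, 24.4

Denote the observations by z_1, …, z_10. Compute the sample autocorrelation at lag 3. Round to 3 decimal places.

-0.508

Mean z̄ = (19.8 + 19.7 + 22.7 + 32.6 + 31.8 + 15.7 + 22.0 + 19.5 + 27.8 + 24.4)/10 = 23.6000
Σ(z_t−z̄)(z_{t+3}−z̄) = (-34.2000) + (-31.9800) + (7.1100) + (-14.4000) + (-33.6200) + (-33.1800) + (-1.2800) = -141.5500
Denominator Σ(z_t−z̄)² = 278.7600
r_3 = -141.5500 / 278.7600 = -0.508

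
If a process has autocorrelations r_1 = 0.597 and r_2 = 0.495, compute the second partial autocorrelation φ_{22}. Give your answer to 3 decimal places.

0.215

φ_{22} = (r_2 − r_1²) / (1 − r_1²)
r_1² = (0.597)² = 0.356409
Numerator = 0.495 − 0.3564 = 0.1386; denominator = 1 − 0.3564 = 0.6436
φ_{22} = 0.1386 / 0.6436 = 0.215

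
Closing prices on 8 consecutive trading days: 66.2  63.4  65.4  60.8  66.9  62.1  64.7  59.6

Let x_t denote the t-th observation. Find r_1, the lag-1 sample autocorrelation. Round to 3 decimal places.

-0.544

Mean x̄ = (66.2 + 63.4 + 65.4 + 60.8 + 66.9 + 62.1 + 64.7 + 59.6)/8 = 63.6375
Deviations from mean: 2.5625, -0.2375, 1.7625, -2.8375, 3.2625, -1.5375, 1.0625, -4.0375
Σ(x_t−x̄)(x_{t+1}−x̄) = (-0.6086) + (-0.4186) + (-5.0011) + (-9.2573) + (-5.0161) + (-1.6336) + (-4.2898) = -26.2252
Denominator Σ(x_t−x̄)² = 48.2188
r_1 = -26.2252 / 48.2188 = -0.544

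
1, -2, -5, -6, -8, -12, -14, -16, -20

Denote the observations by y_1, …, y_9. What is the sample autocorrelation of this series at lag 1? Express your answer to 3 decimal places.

0.625

Mean ȳ = (1 − 2 − 5 − 6 − 8 − 12 − 14 − 16 − 20)/9 = -9.1111
Numerator Σ_{t=1}^{8}(y_t−ȳ)(y_{t+1}−ȳ) = 236.9877
Denominator Σ(y_t−ȳ)² = 378.8889
r_1 = 236.9877 / 378.8889 = 0.625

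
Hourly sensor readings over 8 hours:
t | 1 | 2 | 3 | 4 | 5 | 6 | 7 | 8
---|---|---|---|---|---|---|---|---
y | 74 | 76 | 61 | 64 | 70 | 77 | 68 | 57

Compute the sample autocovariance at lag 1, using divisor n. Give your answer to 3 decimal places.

3.357

Mean ȳ = (74 + 76 + 61 + 64 + 70 + 77 + 68 + 57)/8 = 68.3750
Deviations: 5.6250, 7.6250, -7.3750, -4.3750, 1.6250, 8.6250, -0.3750, -11.3750
Σ_{t=1}^{7}(y_t−ȳ)(y_{t+1}−ȳ) = 26.8594
γ_1 = 26.8594 / 8 = 3.357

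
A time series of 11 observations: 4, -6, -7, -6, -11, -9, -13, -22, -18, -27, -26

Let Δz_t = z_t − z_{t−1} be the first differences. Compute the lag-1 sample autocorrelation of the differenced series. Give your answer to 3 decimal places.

First differences Δz: -10, -1, 1, -5, 2, -4, -9, 4, -9, 1
Mean of differences = -3.0000
Numerator Σ(Δz_t−Δz̄)(Δz_{t+1}−Δz̄) = -131.0000
Denominator Σ(Δz_t−Δz̄)² = 236.0000
r_1(Δz) = -131.0000 / 236.0000 = -0.555

-0.555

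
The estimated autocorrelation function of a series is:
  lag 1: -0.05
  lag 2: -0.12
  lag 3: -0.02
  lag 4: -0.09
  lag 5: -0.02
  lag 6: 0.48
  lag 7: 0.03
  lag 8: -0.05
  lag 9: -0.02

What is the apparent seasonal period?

The largest autocorrelation is r_6 = 0.48; the remaining lags stay at or below 0.03.
The dominant spike at lag 6 indicates a seasonal period of 6.

6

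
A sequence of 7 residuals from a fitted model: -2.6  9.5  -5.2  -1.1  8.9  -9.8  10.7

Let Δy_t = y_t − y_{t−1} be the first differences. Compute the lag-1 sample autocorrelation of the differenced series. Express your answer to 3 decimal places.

-0.598

First differences Δy: 12.1, -14.7, 4.1, 10.0, -18.7, 20.5
Mean of differences = 2.2167
Numerator Σ(Δy_t−Δȳ)(Δy_{t+1}−Δȳ) = -729.6219
Denominator Σ(Δy_t−Δȳ)² = 1219.7683
r_1(Δy) = -729.6219 / 1219.7683 = -0.598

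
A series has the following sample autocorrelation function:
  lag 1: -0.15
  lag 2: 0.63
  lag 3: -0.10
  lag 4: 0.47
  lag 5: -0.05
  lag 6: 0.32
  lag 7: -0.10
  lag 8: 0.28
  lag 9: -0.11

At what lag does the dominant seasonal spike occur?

The largest autocorrelation is r_2 = 0.63, with weaker echoes at lags 4 (0.47), 6 (0.32) and 8 (0.28); the remaining lags stay at or below -0.05.
The dominant spike at lag 2 indicates a seasonal period of 2.

2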